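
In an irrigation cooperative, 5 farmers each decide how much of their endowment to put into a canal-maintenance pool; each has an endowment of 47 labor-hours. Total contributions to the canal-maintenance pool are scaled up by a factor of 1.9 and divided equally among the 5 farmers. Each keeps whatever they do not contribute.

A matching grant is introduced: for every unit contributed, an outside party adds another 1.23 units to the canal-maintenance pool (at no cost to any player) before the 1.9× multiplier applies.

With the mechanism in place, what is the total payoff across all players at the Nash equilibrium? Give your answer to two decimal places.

235.00 labor-hours

Even with the mechanism, each unit contributed returns only 1.9 × 2.23 / 5 = 0.8474 per unit of net cost, so contributing nothing is still dominant.
At the Nash equilibrium no one contributes; group total payoff = 5 × 47 = 235.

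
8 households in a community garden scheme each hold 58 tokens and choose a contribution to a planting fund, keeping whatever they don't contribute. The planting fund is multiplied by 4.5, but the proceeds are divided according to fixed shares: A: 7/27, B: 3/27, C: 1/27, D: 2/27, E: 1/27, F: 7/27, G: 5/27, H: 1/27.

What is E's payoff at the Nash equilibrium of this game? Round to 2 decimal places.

77.33 tokens

Each unit j contributes comes back to j as 4.5 × (j's share), so j prefers to contribute only if that share exceeds 1/4.5 = 0.2222; otherwise keeping the unit dominates.
The shares above 0.2222 belong to A and F, contributing 58 each; the remaining 6 contribute 0. Total contributed: 116.
E keeps 58 and receives 4.5 × 116 × 1/27 = 19.33 from the planting fund, for a payoff of 77.33.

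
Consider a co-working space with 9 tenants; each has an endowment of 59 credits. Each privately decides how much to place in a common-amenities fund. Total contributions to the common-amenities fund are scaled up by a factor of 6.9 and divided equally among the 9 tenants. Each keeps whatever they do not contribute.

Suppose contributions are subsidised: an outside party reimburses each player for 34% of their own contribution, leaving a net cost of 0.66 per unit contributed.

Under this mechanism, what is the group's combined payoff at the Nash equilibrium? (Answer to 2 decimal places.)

Under the mechanism each unit contributed yields (6.9/9) / 0.66 = 1.1616 back to its contributor per unit of net cost, which exceeds 1, making full contribution the dominant choice for everyone.
So the Nash equilibrium is full contribution by all 9; the group earns 9 × (59 × 0.34 + 6.9 × 59) = 3844.44.

3844.44 credits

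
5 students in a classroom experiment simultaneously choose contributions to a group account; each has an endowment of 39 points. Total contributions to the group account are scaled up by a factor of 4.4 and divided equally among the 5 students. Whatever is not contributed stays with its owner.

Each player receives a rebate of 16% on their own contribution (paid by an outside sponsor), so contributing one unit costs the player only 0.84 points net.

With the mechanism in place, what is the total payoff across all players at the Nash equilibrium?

With the mechanism, a contributed unit returns (4.4/5) / 0.84 = 1.0476 per unit of net cost to the contributor — now above 1 — so contributing fully is weakly dominant for every player.
So the Nash equilibrium is full contribution by all 5; the group earns 5 × (39 × 0.16 + 4.4 × 39) = 889.20.

889.20 points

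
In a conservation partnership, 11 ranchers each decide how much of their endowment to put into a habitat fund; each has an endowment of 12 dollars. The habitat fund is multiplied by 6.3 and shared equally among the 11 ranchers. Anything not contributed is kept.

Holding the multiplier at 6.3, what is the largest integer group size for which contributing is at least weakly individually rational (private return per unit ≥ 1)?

Private return per unit is 6.3/(group size), which is ≥ 1 whenever the group size is ≤ 6.3.
The largest such integer is 6.

6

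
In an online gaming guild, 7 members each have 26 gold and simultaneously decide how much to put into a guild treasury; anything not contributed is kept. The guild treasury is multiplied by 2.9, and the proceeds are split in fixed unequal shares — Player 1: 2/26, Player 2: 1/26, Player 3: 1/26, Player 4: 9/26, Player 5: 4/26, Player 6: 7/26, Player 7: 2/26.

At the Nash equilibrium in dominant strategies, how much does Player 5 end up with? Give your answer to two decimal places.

37.60 gold

For player j, contributing a unit is worthwhile iff 2.9 × (j's share) ≥ 1, i.e. iff j's share is at least 0.3448.
Player 4 alone (share 9/26) is above the threshold, contributing 26; the remaining 6 contribute 0. Total contributed: 26.
Player 5 keeps 26 and receives 2.9 × 26 × 4/26 = 11.60 from the guild treasury, for a payoff of 37.60.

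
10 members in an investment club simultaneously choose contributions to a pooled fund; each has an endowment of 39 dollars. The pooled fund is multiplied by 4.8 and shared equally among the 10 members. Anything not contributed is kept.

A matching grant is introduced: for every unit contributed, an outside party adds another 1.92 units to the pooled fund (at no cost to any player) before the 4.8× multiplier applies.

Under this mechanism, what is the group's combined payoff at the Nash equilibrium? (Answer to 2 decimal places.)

5466.24 dollars

With the mechanism, a contributed unit returns 4.8 × 2.92 / 10 = 1.4016 per unit of net cost to the contributor — now above 1 — so contributing fully is weakly dominant for every player.
So the Nash equilibrium is full contribution by all 10; the group earns 4.8 × 2.92 × 390 = 5466.24.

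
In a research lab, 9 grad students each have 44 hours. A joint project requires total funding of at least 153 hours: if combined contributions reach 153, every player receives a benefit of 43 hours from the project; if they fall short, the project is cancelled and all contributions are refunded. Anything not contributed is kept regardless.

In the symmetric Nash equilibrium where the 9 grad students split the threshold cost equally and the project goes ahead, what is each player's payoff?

70 hours

Equal share of the threshold: 153/9 = 17.
At this profile no one gains by cutting their contribution: any cut drops the total below 153, the project is cancelled, contributions are refunded, and the deviator ends with 44, which is less than 44 − 17 + 43 = 70. Contributing more than 17 just wastes the excess. So contributing exactly 17 is a best response.
Each player's payoff: 44 − 17 + 43 = 70.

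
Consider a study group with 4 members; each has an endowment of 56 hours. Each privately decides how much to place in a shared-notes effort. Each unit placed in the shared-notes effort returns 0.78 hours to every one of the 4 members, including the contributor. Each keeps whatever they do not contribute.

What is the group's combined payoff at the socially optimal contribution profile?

Each contributed unit returns 3.120 to the group as a whole (0.78 to each of 4 players), which exceeds 1, so the social optimum is full contribution: group total = 3.120 × 224 = 698.88.

698.88 hours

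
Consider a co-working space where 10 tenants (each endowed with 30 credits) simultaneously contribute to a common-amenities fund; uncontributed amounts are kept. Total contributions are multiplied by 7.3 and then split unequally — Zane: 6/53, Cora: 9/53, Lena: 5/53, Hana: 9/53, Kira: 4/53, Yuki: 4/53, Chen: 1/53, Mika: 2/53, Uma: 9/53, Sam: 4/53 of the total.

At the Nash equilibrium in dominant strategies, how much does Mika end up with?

Player j's private return per contributed unit is 7.3 × (j's share). Contributing is weakly dominant for j when that share is at least 1/7.3 = 0.1370, and contributing 0 is dominant otherwise.
Cora, Hana and Uma are above the threshold, contributing 30 each; the remaining 7 contribute 0. Total contributed: 90.
Mika keeps 30 and receives 7.3 × 90 × 2/53 = 24.79 from the common-amenities fund, for a payoff of 54.79.

54.79 credits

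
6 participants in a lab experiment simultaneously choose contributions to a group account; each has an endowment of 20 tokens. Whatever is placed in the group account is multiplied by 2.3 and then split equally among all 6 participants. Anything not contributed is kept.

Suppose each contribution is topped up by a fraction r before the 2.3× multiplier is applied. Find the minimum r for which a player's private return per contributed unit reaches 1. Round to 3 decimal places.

1.609

With matching at rate r, one contributed unit becomes (1 + r) in the group account and returns 2.3 × (1 + r) / 6 to the contributor.
Setting this equal to 1: 1 + r = 6/2.3 = 2.6087.
So the minimum matching rate is r = 2.6087 − 1 = 1.609.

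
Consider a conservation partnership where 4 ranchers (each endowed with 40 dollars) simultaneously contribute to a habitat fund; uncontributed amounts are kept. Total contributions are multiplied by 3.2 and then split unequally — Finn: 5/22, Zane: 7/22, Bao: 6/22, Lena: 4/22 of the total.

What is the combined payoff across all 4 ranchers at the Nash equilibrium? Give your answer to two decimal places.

Player j's private return per contributed unit is 3.2 × (j's share). Contributing is weakly dominant for j when that share is at least 1/3.2 = 0.3125, and contributing 0 is dominant otherwise.
Zane alone (share 7/22) is above the threshold, contributing 40; the remaining 3 contribute 0. Total contributed: 40.
The habitat fund pays out 3.2 × 40 = 128.00 in total (split across the unequal shares, but the aggregate is all that matters for the group sum).
The 3 free-riders keep 40 each, adding 120. Group total = 120 + 128.00 = 248.00.

248.00 dollars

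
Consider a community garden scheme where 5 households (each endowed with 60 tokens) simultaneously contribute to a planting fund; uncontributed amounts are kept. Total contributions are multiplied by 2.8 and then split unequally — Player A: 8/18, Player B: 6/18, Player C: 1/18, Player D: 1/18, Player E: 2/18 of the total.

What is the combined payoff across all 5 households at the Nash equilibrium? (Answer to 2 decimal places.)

408.00 tokens

A player with share s gets back 2.8·s per unit contributed, so full contribution is dominant for anyone with s > 1/2.8 = 0.3571 and zero contribution is dominant for anyone below.
The only share above 0.3571 is Player A's 8/18, contributing 60; the remaining 4 contribute 0. Total contributed: 60.
The planting fund pays out 2.8 × 60 = 168.00 in total (split across the unequal shares, but the aggregate is all that matters for the group sum).
The 4 free-riders keep 60 each, adding 240. Group total = 240 + 168.00 = 408.00.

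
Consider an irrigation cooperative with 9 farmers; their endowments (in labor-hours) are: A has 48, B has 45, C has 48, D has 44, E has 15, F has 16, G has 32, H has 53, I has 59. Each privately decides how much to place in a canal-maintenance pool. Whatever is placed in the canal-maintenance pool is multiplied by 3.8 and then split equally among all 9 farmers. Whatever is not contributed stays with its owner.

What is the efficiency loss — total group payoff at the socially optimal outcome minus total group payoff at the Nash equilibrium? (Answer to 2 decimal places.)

1008.00 labor-hours

The private return per contributed unit is 3.8/9 = 0.4222 < 1 for every player regardless of endowment, so the Nash equilibrium is zero contribution and the group total is Σ E_j = 48 + 45 + 48 + 44 + 15 + 16 + 32 + 53 + 59 = 360.
Each contributed unit returns 3.800 to the group, so the social optimum is full contribution by everyone: group total = 3.800 × 360 = 1368.00.
Efficiency loss = (3.800 − 1) × 360 = 1008.00.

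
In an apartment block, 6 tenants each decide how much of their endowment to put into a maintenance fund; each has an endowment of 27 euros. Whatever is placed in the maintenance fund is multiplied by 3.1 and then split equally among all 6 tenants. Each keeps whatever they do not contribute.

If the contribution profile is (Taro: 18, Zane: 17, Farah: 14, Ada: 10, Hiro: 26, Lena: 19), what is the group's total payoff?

Total contributed: 18 + 17 + 14 + 10 + 26 + 19 = 104; total kept: 6 × 27 − 104 = 58.
The maintenance fund pays out 3.1 × 104 = 322.40 in aggregate.
Group total = 58 + 322.40 = 380.40.

380.40 euros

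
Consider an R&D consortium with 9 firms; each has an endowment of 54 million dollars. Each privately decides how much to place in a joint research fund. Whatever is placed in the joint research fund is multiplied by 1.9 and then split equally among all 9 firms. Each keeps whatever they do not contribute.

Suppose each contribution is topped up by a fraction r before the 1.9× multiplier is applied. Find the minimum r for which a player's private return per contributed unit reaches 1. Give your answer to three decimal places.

3.737

With matching at rate r, one contributed unit becomes (1 + r) in the joint research fund and returns 1.9 × (1 + r) / 9 to the contributor.
Setting this equal to 1: 1 + r = 9/1.9 = 4.7368.
So the minimum matching rate is r = 4.7368 − 1 = 3.737.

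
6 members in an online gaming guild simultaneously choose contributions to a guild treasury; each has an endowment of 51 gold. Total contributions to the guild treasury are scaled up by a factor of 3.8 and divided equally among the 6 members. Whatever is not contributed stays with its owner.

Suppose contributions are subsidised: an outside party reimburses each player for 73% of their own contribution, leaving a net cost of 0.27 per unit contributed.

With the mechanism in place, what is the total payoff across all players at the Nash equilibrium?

1386.18 gold

The effective private return per unit is now (3.8/6) / 0.27 = 2.3457 > 1, so every player's dominant strategy flips to full contribution.
At the Nash equilibrium everyone contributes 51. Group total payoff = 6 × (51 × 0.73 + 3.8 × 51) = 1386.18.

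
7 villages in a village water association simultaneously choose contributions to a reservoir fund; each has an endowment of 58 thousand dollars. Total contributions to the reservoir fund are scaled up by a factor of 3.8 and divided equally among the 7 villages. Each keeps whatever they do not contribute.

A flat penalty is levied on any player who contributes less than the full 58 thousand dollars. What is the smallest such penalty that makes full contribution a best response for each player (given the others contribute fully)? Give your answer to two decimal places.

Given the others contribute fully, the best deviation is to contribute 0 (any partial contribution still incurs the fine and gives up units whose private return 0.5429 is below 1).
Deviating from 58 to 0 saves 58 thousand dollars but forfeits the deviator's share of the drop in the reservoir fund: 3.8/7 × 58 = 31.49.
So the deviation gain is 58 − 31.49 = 26.51, and the fine must be at least 26.51 thousand dollars to wipe it out.

26.51 thousand dollars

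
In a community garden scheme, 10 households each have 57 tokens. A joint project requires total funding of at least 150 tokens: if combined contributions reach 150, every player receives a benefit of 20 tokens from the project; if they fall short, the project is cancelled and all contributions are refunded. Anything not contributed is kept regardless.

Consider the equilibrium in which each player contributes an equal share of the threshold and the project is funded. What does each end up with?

62 tokens

Equal share of the threshold: 150/10 = 15.
At this profile no one gains by cutting their contribution: any cut drops the total below 150, the project is cancelled, contributions are refunded, and the deviator ends with 57, which is less than 57 − 15 + 20 = 62. Contributing more than 15 just wastes the excess. So contributing exactly 15 is a best response.
Each player's payoff: 57 − 15 + 20 = 62.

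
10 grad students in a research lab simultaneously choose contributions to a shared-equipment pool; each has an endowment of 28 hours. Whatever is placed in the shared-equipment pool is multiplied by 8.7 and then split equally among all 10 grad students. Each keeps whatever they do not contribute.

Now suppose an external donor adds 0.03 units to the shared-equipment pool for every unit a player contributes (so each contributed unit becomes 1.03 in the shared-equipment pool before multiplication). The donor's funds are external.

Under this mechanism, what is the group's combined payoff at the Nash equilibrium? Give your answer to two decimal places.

With the mechanism, a contributed unit returns 8.7 × 1.03 / 10 = 0.8961 per unit of net cost — still below 1 — so contributing 0 remains dominant for every player.
At the Nash equilibrium no one contributes; group total payoff = 10 × 28 = 280.

280.00 hours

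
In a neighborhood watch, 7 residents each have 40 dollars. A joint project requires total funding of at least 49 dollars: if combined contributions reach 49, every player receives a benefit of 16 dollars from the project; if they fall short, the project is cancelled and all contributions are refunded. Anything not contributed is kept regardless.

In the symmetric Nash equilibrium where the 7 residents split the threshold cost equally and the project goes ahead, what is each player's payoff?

Equal share of the threshold: 49/7 = 7.
At this profile no one gains by cutting their contribution: any cut drops the total below 49, the project is cancelled, contributions are refunded, and the deviator ends with 40, which is less than 40 − 7 + 16 = 49. Contributing more than 7 just wastes the excess. So contributing exactly 7 is a best response.
Each player's payoff: 40 − 7 + 16 = 49.

49 dollars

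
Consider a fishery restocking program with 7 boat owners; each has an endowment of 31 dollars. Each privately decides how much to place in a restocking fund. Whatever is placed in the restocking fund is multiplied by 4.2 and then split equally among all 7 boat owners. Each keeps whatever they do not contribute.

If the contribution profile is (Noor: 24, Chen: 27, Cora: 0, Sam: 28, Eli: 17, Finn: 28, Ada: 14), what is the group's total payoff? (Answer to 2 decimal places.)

Total contributed: 24 + 27 + 0 + 28 + 17 + 28 + 14 = 138; total kept: 7 × 31 − 138 = 79.
The restocking fund pays out 4.2 × 138 = 579.60 in aggregate.
Group total = 79 + 579.60 = 658.60.

658.60 dollars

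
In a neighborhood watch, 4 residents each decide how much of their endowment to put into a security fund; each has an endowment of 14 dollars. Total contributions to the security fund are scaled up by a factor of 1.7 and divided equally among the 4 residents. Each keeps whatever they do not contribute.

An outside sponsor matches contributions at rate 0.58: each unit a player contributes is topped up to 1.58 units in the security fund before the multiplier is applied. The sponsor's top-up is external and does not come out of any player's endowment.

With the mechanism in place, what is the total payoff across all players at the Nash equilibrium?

56.00 dollars

With the mechanism, a contributed unit returns 1.7 × 1.58 / 4 = 0.6715 per unit of net cost — still below 1 — so contributing 0 remains dominant for every player.
Everyone keeps their endowment and the group total is 4 × 14 = 56.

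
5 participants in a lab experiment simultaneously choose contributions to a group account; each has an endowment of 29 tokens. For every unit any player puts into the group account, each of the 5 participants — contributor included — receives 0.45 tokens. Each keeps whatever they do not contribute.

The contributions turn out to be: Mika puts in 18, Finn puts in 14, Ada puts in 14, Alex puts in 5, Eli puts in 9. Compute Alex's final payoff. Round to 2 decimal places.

Total contributed: 18 + 14 + 14 + 5 + 9 = 60.
Each receives 0.45 × 60 = 27.00 from the group account.
Alex keeps 29 − 5 = 24, so Alex's payoff is 24 + 27.00 = 51.00.

51.00 tokens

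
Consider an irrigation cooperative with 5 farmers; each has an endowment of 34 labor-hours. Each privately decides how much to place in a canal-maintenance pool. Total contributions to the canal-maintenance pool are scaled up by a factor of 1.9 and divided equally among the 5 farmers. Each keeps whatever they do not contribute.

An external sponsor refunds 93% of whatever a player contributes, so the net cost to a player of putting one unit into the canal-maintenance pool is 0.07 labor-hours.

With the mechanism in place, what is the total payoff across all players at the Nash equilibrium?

481.10 labor-hours

The effective private return per unit is now (1.9/5) / 0.07 = 5.4286 > 1, so every player's dominant strategy flips to full contribution.
So the Nash equilibrium is full contribution by all 5; the group earns 5 × (34 × 0.93 + 1.9 × 34) = 481.10.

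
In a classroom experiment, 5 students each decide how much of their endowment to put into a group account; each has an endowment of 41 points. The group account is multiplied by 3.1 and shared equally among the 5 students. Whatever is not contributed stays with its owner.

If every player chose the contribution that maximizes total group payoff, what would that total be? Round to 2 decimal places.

Each contributed unit returns 3.100 to the group as a whole (0.6200 to each of 5 players), which exceeds 1, so the social optimum is full contribution: group total = 3.100 × 205 = 635.50.

635.50 points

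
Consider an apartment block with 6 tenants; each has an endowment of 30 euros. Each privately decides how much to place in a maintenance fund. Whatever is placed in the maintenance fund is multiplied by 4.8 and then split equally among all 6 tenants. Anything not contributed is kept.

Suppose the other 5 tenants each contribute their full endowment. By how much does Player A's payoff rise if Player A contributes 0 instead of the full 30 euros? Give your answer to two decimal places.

6.00 euros

Switching from a contribution of 30 to 0 lets Player A keep an extra 30 euros, but lowers the maintenance fund by 30, which costs Player A their own share of that drop: 4.8/6 × 30 = 24.00.
Net gain = 30 − 24.00 = 6.00. The private return per contributed unit (0.8000) is below 1, so free-riding is indeed the best response regardless of what the others do.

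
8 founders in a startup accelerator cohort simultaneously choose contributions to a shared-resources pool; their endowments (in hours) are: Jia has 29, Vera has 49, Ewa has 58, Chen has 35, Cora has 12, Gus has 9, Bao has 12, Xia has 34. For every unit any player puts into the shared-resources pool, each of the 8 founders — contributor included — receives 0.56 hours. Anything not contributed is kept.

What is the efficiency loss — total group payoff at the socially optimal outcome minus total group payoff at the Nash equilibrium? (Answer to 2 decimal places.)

The private return per contributed unit is 0.56 < 1 for everyone, so the Nash equilibrium is zero contribution and the group total is Σ E_j = 29 + 49 + 58 + 35 + 12 + 9 + 12 + 34 = 238.
Each contributed unit returns 4.480 to the group, so the social optimum is full contribution by everyone: group total = 4.480 × 238 = 1066.24.
Efficiency loss = (4.480 − 1) × 238 = 828.24.

828.24 hours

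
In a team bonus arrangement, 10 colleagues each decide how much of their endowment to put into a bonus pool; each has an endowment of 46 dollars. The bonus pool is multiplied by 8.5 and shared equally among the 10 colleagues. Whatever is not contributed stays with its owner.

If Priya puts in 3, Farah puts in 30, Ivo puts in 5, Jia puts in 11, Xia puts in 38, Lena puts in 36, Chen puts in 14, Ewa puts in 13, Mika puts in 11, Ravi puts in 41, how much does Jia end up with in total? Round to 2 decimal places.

206.70 dollars

Total contributed: 3 + 30 + 5 + 11 + 38 + 36 + 14 + 13 + 11 + 41 = 202.
Each receives 8.5 × 202 / 10 = 171.70 from the bonus pool.
Jia keeps 46 − 11 = 35, so Jia's payoff is 35 + 171.70 = 206.70.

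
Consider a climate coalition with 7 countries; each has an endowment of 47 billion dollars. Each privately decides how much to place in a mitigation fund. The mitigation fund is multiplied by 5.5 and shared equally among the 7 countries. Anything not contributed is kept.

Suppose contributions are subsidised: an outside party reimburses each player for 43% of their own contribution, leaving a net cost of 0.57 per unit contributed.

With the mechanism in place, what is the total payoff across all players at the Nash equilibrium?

Under the mechanism each unit contributed yields (5.5/7) / 0.57 = 1.3784 back to its contributor per unit of net cost, which exceeds 1, making full contribution the dominant choice for everyone.
So the Nash equilibrium is full contribution by all 7; the group earns 7 × (47 × 0.43 + 5.5 × 47) = 1950.97.

1950.97 billion dollars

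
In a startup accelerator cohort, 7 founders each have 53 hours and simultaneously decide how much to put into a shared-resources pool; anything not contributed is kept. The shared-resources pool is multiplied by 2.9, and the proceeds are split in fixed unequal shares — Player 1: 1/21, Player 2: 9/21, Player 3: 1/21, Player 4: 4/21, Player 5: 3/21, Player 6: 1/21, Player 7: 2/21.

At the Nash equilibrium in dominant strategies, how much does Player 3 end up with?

60.32 hours

Each unit j contributes comes back to j as 2.9 × (j's share), so j prefers to contribute only if that share exceeds 1/2.9 = 0.3448; otherwise keeping the unit dominates.
Player 2 alone (share 9/21) is above the threshold, contributing 53; the remaining 6 contribute 0. Total contributed: 53.
Player 3 keeps 53 and receives 2.9 × 53 × 1/21 = 7.32 from the shared-resources pool, for a payoff of 60.32.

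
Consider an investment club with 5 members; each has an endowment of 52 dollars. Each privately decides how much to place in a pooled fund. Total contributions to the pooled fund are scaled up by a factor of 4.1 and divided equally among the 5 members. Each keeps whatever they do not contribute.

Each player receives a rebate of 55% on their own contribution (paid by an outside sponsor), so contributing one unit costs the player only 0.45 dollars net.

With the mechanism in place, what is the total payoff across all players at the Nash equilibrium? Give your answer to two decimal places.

1209.00 dollars

Under the mechanism each unit contributed yields (4.1/5) / 0.45 = 1.8222 back to its contributor per unit of net cost, which exceeds 1, making full contribution the dominant choice for everyone.
So the Nash equilibrium is full contribution by all 5; the group earns 5 × (52 × 0.55 + 4.1 × 52) = 1209.00.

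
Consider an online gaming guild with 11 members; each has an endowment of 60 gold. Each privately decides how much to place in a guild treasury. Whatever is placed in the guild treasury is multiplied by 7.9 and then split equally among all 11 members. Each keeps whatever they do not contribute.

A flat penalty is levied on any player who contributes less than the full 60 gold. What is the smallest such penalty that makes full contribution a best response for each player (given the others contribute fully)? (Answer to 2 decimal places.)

16.91 gold

Given the others contribute fully, the best deviation is to contribute 0 (any partial contribution still incurs the fine and gives up units whose private return 0.7182 is below 1).
Deviating from 60 to 0 saves 60 gold but forfeits the deviator's share of the drop in the guild treasury: 7.9/11 × 60 = 43.09.
So the deviation gain is 60 − 43.09 = 16.91, and the fine must be at least 16.91 gold to wipe it out.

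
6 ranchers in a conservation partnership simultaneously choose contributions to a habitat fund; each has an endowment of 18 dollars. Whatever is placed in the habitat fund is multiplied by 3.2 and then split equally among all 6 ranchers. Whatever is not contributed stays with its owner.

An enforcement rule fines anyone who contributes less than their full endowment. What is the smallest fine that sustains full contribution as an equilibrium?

Given the others contribute fully, the best deviation is to contribute 0 (any partial contribution still incurs the fine and gives up units whose private return 0.5333 is below 1).
Deviating from 18 to 0 saves 18 dollars but forfeits the deviator's share of the drop in the habitat fund: 3.2/6 × 18 = 9.60.
So the deviation gain is 18 − 9.60 = 8.40, and the fine must be at least 8.40 dollars to wipe it out.

8.40 dollars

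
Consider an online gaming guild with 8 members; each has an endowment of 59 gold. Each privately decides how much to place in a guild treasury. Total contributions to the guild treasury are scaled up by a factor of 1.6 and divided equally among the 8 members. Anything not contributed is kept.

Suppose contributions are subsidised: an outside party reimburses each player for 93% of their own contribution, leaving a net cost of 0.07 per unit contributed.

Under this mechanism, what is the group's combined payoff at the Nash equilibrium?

Under the mechanism each unit contributed yields (1.6/8) / 0.07 = 2.8571 back to its contributor per unit of net cost, which exceeds 1, making full contribution the dominant choice for everyone.
At the Nash equilibrium everyone contributes 59. Group total payoff = 8 × (59 × 0.93 + 1.6 × 59) = 1194.16.

1194.16 gold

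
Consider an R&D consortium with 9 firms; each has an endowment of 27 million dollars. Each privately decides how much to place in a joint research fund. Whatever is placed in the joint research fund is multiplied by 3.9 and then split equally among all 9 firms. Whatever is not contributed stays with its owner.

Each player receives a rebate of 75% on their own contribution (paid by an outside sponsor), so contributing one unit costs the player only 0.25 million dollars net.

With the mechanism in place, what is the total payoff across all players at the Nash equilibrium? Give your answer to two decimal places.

1129.95 million dollars

The effective private return per unit is now (3.9/9) / 0.25 = 1.7333 > 1, so every player's dominant strategy flips to full contribution.
So the Nash equilibrium is full contribution by all 9; the group earns 9 × (27 × 0.75 + 3.9 × 27) = 1129.95.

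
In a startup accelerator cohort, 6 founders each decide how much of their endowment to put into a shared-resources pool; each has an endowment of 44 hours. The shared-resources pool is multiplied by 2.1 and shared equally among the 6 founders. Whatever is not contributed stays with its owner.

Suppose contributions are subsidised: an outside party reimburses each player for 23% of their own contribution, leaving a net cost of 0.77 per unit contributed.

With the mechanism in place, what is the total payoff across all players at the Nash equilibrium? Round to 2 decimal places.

Even with the mechanism, each unit contributed returns only (2.1/6) / 0.77 = 0.4545 per unit of net cost, so contributing nothing is still dominant.
Everyone keeps their endowment and the group total is 6 × 44 = 264.

264.00 hours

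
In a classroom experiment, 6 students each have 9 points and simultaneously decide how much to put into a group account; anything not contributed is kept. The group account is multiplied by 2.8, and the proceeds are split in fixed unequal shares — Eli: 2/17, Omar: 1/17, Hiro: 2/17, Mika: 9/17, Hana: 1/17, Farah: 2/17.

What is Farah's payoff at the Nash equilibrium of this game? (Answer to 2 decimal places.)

For player j, contributing a unit is worthwhile iff 2.8 × (j's share) ≥ 1, i.e. iff j's share is at least 0.3571.
The only share above 0.3571 is Mika's 9/17, contributing 9; the remaining 5 contribute 0. Total contributed: 9.
Farah keeps 9 and receives 2.8 × 9 × 2/17 = 2.96 from the group account, for a payoff of 11.96.

11.96 points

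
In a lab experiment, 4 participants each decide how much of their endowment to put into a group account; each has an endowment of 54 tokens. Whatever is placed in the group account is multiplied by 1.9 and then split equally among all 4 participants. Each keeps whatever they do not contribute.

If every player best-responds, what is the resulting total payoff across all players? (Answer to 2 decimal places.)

Each contributed unit returns 1.9/4 = 0.4750 to its contributor — below 1 — so contributing 0 is dominant for every player. At the Nash equilibrium everyone keeps their 54, and the group total is 4 × 54 = 216.

216.00 tokens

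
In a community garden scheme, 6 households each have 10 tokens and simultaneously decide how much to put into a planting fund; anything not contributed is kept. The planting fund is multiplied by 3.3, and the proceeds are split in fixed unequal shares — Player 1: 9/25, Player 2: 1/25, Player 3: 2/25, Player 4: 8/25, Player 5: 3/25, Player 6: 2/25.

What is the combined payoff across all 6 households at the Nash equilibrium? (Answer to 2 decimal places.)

106.00 tokens

Player j's private return per contributed unit is 3.3 × (j's share). Contributing is weakly dominant for j when that share is at least 1/3.3 = 0.3030, and contributing 0 is dominant otherwise.
Player 1 and Player 4 clear that bar, contributing 10 each; the remaining 4 contribute 0. Total contributed: 20.
The planting fund pays out 3.3 × 20 = 66.00 in total (split across the unequal shares, but the aggregate is all that matters for the group sum).
The 4 free-riders keep 10 each, adding 40. Group total = 40 + 66.00 = 106.00.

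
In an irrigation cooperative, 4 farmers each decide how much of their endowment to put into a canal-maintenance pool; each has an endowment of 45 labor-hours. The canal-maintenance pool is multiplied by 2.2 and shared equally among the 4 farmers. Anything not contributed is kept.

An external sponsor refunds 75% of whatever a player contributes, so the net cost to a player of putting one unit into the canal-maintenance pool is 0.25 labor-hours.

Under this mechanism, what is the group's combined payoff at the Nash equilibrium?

With the mechanism, a contributed unit returns (2.2/4) / 0.25 = 2.2000 per unit of net cost to the contributor — now above 1 — so contributing fully is weakly dominant for every player.
So the Nash equilibrium is full contribution by all 4; the group earns 4 × (45 × 0.75 + 2.2 × 45) = 531.00.

531.00 labor-hours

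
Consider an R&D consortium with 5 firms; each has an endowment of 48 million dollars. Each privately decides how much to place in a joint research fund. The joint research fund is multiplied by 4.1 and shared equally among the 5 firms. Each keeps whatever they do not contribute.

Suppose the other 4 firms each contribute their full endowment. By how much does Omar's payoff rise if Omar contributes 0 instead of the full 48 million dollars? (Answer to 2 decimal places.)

8.64 million dollars

Switching from a contribution of 48 to 0 lets Omar keep an extra 48 million dollars, but lowers the joint research fund by 48, which costs Omar their own share of that drop: 4.1/5 × 48 = 39.36.
Net gain = 48 − 39.36 = 8.64. The private return per contributed unit (0.8200) is below 1, so free-riding is indeed the best response regardless of what the others do.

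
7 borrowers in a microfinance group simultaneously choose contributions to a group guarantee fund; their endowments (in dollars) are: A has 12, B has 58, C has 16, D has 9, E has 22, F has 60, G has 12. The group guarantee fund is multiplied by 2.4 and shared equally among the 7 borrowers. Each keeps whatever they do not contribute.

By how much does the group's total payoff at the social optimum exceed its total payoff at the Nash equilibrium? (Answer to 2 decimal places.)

264.60 dollars

The private return per contributed unit is 2.4/7 = 0.3429 < 1 for every player regardless of endowment, so the Nash equilibrium is zero contribution and the group total is Σ E_j = 12 + 58 + 16 + 9 + 22 + 60 + 12 = 189.
Each contributed unit returns 2.400 to the group, so the social optimum is full contribution by everyone: group total = 2.400 × 189 = 453.60.
Efficiency loss = (2.400 − 1) × 189 = 264.60.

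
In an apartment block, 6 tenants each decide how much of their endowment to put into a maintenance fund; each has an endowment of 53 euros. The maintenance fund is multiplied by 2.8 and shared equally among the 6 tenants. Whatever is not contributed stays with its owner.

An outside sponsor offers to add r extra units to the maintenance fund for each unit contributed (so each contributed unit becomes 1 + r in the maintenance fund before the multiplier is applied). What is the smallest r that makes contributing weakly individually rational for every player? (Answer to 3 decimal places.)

1.143

With matching at rate r, one contributed unit becomes (1 + r) in the maintenance fund and returns 2.8 × (1 + r) / 6 to the contributor.
Setting this equal to 1: 1 + r = 6/2.8 = 2.1429.
So the minimum matching rate is r = 2.1429 − 1 = 1.143.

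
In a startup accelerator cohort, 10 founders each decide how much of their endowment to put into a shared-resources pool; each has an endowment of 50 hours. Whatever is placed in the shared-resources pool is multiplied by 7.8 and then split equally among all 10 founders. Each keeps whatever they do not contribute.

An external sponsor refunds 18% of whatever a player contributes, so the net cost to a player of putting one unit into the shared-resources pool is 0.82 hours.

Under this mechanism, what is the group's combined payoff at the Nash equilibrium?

500.00 hours

The effective private return is (7.8/10) / 0.82 = 0.9512, which is still under 1, so the mechanism doesn't change anyone's dominant strategy: zero contribution.
Everyone keeps their endowment and the group total is 10 × 50 = 500.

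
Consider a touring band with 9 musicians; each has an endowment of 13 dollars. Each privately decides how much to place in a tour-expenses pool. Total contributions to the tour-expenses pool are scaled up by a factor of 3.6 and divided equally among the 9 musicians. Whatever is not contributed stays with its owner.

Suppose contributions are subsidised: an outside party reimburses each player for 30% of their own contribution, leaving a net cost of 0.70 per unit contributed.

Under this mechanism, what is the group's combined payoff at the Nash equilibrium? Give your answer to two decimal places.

117.00 dollars

The effective private return is (3.6/9) / 0.70 = 0.5714, which is still under 1, so the mechanism doesn't change anyone's dominant strategy: zero contribution.
Everyone keeps their endowment and the group total is 9 × 13 = 117.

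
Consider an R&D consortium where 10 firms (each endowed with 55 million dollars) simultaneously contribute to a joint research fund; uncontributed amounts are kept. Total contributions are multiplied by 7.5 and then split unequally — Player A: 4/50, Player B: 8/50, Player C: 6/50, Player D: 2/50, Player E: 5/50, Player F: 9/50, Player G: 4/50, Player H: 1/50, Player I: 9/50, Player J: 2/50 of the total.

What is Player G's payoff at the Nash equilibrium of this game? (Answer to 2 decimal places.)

154.00 million dollars

A player with share s gets back 7.5·s per unit contributed, so full contribution is dominant for anyone with s > 1/7.5 = 0.1333 and zero contribution is dominant for anyone below.
Player B, Player F and Player I are above the threshold, contributing 55 each; the remaining 7 contribute 0. Total contributed: 165.
Player G keeps 55 and receives 7.5 × 165 × 4/50 = 99.00 from the joint research fund, for a payoff of 154.00.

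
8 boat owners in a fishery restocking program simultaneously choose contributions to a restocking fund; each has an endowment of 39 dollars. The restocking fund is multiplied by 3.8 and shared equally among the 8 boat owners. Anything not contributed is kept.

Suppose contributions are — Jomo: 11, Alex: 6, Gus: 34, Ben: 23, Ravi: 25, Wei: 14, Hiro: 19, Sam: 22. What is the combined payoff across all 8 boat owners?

Total contributed: 11 + 6 + 34 + 23 + 25 + 14 + 19 + 22 = 154; total kept: 8 × 39 − 154 = 158.
The restocking fund pays out 3.8 × 154 = 585.20 in aggregate.
Group total = 158 + 585.20 = 743.20.

743.20 dollars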